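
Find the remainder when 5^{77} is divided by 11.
By Fermat: 5^{10} ≡ 1 (mod 11). 77 = 7×10 + 7. So 5^{77} ≡ 5^{7} ≡ 3 (mod 11)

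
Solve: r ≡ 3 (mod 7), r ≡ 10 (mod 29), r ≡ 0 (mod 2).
M = 7 × 29 × 2 = 406. M₁ = 58, y₁ ≡ 4 (mod 7). M₂ = 14, y₂ ≡ 27 (mod 29). M₃ = 203, y₃ ≡ 1 (mod 2). r = 3×58×4 + 10×14×27 + 0×203×1 ≡ 10 (mod 406)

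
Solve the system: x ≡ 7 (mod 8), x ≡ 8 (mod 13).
M = 8 × 13 = 104. M₁ = 13, y₁ ≡ 5 (mod 8). M₂ = 8, y₂ ≡ 5 (mod 13). x = 7×13×5 + 8×8×5 ≡ 47 (mod 104)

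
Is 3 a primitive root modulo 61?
No

To verify, check if 3^(60/q) ≢ 1 (mod 61) for each prime divisor q of 60
Divisors of 60 = 60: [1, 2, 3, 4, 5, 6, 10, 12, 15, 20, 30, 60]
  3^(60/2) = 3^30 ≡ 1 (mod 61)
  3^(60/3) = 3^20 ≡ 1 (mod 61)
  3^(60/5) = 3^12 ≡ 9 (mod 61)
Conclusion: 3 is not a primitive root modulo 61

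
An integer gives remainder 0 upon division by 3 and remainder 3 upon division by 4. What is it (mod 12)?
M = 3 × 4 = 12. M₁ = 4, y₁ ≡ 1 (mod 3). M₂ = 3, y₂ ≡ 3 (mod 4). n = 0×4×1 + 3×3×3 ≡ 3 (mod 12). The smallest positive such number is 3.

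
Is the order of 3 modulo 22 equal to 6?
No, the actual order is 5, not 6.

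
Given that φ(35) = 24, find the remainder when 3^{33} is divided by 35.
By Euler: 3^{24} ≡ 1 (mod 35) since gcd(3, 35) = 1. 33 = 1×24 + 9. So 3^{33} ≡ 3^{9} ≡ 13 (mod 35)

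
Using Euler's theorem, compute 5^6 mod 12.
By Euler: 5^{4} ≡ 1 (mod 12) since gcd(5, 12) = 1. 6 = 1×4 + 2. So 5^{6} ≡ 5^{2} ≡ 1 (mod 12)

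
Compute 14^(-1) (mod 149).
14^(-1) ≡ 32 (mod 149). Verification: 14 × 32 = 448 ≡ 1 (mod 149)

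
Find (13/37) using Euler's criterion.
(13/37) = 13^{18} mod 37 = -1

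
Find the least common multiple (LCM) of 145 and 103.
14935

First find GCD(145, 103) using the Euclidean algorithm:
145 = 1 × 103 + 42
103 = 2 × 42 + 19
42 = 2 × 19 + 4
19 = 4 × 4 + 3
4 = 1 × 3 + 1
3 = 3 × 1 + 0
GCD(145, 103) = 1

LCM formula: LCM(a, b) = (a × b) / GCD(a, b)
LCM(145, 103) = (145 × 103) / 1
LCM(145, 103) = 14935 / 1
LCM(145, 103) = 14935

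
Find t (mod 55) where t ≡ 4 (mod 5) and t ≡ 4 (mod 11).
M = 5 × 11 = 55. M₁ = 11, y₁ ≡ 1 (mod 5). M₂ = 5, y₂ ≡ 9 (mod 11). t = 4×11×1 + 4×5×9 ≡ 4 (mod 55)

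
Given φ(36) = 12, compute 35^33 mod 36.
By Euler: 35^{12} ≡ 1 (mod 36) since gcd(35, 36) = 1. 33 = 2×12 + 9. So 35^{33} ≡ 35^{9} ≡ 35 (mod 36)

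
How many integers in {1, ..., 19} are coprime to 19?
18

Prime factorization: 19 = 19
Using the formula φ(n) = n × Π(1 - 1/p) for each prime factor p:
φ(19) = 19 × (1 - 1/19)
φ(19) = 18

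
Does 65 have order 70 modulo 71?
p - 1 = 70 has prime divisors 2, 5, 7. Check 65^(70/q) mod 71 for each: 65^(70/2) = 65^35 ≡ 70, 65^(70/5) = 65^14 ≡ 5, 65^(70/7) = 65^10 ≡ 20 (mod 71). None of these is 1, so 65 has order 70 = φ(71), so it is a primitive root mod 71.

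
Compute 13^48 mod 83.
Using repeated squaring. 48 = 32 + 16 (binary 110000). Repeated squaring mod 83: 13^1 ≡ 13; 13^2 ≡ 13² = 169 ≡ 3; 13^4 ≡ 3² = 9 ≡ 9; 13^8 ≡ 9² = 81 ≡ 81; 13^16 ≡ 81² = 6561 ≡ 4; 13^32 ≡ 4² = 16 ≡ 16. Multiply: 13^48 = 13^32 × 13^16 ≡ 16 × 4 (mod 83): 16 × 4 = 64 ≡ 64. So 13^48 ≡ 64 (mod 83).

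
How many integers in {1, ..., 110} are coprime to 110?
40

Prime factorization: 110 = 2 × 5 × 11
Using the formula φ(n) = n × Π(1 - 1/p) for each prime factor p:
φ(110) = 110 × (1 - 1/2) × (1 - 1/5) × (1 - 1/11)
φ(110) = 40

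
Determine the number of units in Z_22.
10

Prime factorization: 22 = 2 × 11
Using the formula φ(n) = n × Π(1 - 1/p) for each prime factor p:
φ(22) = 22 × (1 - 1/2) × (1 - 1/11)
φ(22) = 10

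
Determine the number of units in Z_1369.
1332

Prime factorization: 1369 = 37^2
Using the formula φ(n) = n × Π(1 - 1/p) for each prime factor p:
φ(1369) = 1369 × (1 - 1/37)
φ(1369) = 1332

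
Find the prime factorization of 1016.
2^3 × 127

Divide by primes starting from smallest:
1016 ÷ 2 = 508
508 ÷ 2 = 254
254 ÷ 2 = 127
127 ÷ 127 = 1

1016 = 2^3 × 127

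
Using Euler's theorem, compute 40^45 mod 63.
By Euler: 40^{36} ≡ 1 (mod 63) since gcd(40, 63) = 1. 45 = 1×36 + 9. So 40^{45} ≡ 40^{9} ≡ 55 (mod 63)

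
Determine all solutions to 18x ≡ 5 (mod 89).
25

Since gcd(18, 89) = 1 divides 5, a solution exists.
Multiply both sides by the inverse of 18 mod 89:
  18^(-1) mod 89 = 5
  x ≡ 5 × 5 ≡ 25 ≡ 25 (mod 89)
Verification: 18 × 25 = 450 = 5 × 89 + 5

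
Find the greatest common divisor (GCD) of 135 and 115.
5

Using the Euclidean algorithm:
135 = 1 × 115 + 20
115 = 5 × 20 + 15
20 = 1 × 15 + 5
15 = 3 × 5 + 0

GCD(135, 115) = 5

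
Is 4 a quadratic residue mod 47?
By Euler's criterion: 4^{23} ≡ 1 (mod 47). Since this equals 1, 4 is a QR.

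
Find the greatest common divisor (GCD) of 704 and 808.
8

Using the Euclidean algorithm:
704 = 0 × 808 + 704
808 = 1 × 704 + 104
704 = 6 × 104 + 80
104 = 1 × 80 + 24
80 = 3 × 24 + 8
24 = 3 × 8 + 0

GCD(704, 808) = 8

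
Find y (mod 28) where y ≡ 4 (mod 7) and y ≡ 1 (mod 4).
M = 7 × 4 = 28. M₁ = 4, y₁ ≡ 2 (mod 7). M₂ = 7, y₂ ≡ 3 (mod 4). y = 4×4×2 + 1×7×3 ≡ 25 (mod 28)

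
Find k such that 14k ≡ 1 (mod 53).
14^(-1) ≡ 19 (mod 53). Verification: 14 × 19 = 266 ≡ 1 (mod 53)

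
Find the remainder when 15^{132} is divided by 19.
By Fermat: 15^{18} ≡ 1 (mod 19). 132 = 7×18 + 6. So 15^{132} ≡ 15^{6} ≡ 11 (mod 19)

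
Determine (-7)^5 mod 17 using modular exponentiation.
(-7) ≡ 10 (mod 17). 5 = 4 + 1 (binary 101). Repeated squaring mod 17: 10^1 ≡ 10; 10^2 ≡ 10² = 100 ≡ 15; 10^4 ≡ 15² = 225 ≡ 4. Multiply: (-7)^5 ≡ 10^4 × 10^1 ≡ 4 × 10 (mod 17): 4 × 10 = 40 ≡ 6. So (-7)^5 ≡ 6 (mod 17).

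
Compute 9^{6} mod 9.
0

Using successive squaring:
Binary expansion of 6: 110
Powers of 9 mod 9 (each is the square of the previous):
  9^1 ≡ 0 (mod 9)
  9^2 ≡ 0² = 0 ≡ 0 (mod 9)
  9^4 ≡ 0² = 0 ≡ 0 (mod 9)
6 = 4 + 2, so 9^6 = 9^4 × 9^2 ≡ 0 × 0 (mod 9)
Multiplying step by step:
  0 × 0 = 0 ≡ 0 (mod 9)
Result: 9^6 ≡ 0 (mod 9)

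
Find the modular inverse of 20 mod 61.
20^(-1) ≡ 58 (mod 61). Verification: 20 × 58 = 1160 ≡ 1 (mod 61)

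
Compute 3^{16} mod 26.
3

Using successive squaring:
Binary expansion of 16: 10000
Powers of 3 mod 26 (each is the square of the previous):
  3^1 ≡ 3 (mod 26)
  3^2 ≡ 3² = 9 ≡ 9 (mod 26)
  3^4 ≡ 9² = 81 ≡ 3 (mod 26)
  3^8 ≡ 3² = 9 ≡ 9 (mod 26)
  3^16 ≡ 9² = 81 ≡ 3 (mod 26)
16 is a power of 2, so 3^16 is the last square: ≡ 3 (mod 26)
Result: 3^16 ≡ 3 (mod 26)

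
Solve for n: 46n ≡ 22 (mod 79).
52

Since gcd(46, 79) = 1 divides 22, a solution exists.
Multiply both sides by the inverse of 46 mod 79:
  46^(-1) mod 79 = 67
  x ≡ 67 × 22 ≡ 1474 ≡ 52 (mod 79)
Verification: 46 × 52 = 2392 = 30 × 79 + 22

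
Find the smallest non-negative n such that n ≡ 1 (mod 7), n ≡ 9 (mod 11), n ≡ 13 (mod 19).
526

Using the Chinese Remainder Theorem:
M = product of moduli = 1463
For equation 1: M_1 = 209, 209 ≡ 6 (mod 7), inverse of 209 mod 7 is 6 (check: 6 × 6 = 36 ≡ 1 (mod 7))
For equation 2: M_2 = 133, 133 ≡ 1 (mod 11), inverse of 133 mod 11 is 1 (check: 1 × 1 = 1 ≡ 1 (mod 11))
For equation 3: M_3 = 77, 77 ≡ 1 (mod 19), inverse of 77 mod 19 is 1 (check: 1 × 1 = 1 ≡ 1 (mod 19))
Combine: n ≡ Σ r_i×M_i×(M_i⁻¹ mod m_i) = 1×209×6 + 9×133×1 + 13×77×1 = 1254 + 1197 + 1001 = 3452
3452 mod 1463 = 526
n ≡ 526 (mod 1463)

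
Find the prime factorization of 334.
2 × 167

Divide by primes starting from smallest:
334 ÷ 2 = 167
167 ÷ 167 = 1

334 = 2 × 167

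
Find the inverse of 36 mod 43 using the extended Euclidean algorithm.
Extended GCD: 36(6) + 43(-5) = 1. So 36^(-1) ≡ 6 ≡ 6 (mod 43). Verify: 36 × 6 = 216 ≡ 1 (mod 43)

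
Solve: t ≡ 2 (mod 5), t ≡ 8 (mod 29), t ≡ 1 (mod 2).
M = 5 × 29 × 2 = 290. M₁ = 58, y₁ ≡ 2 (mod 5). M₂ = 10, y₂ ≡ 3 (mod 29). M₃ = 145, y₃ ≡ 1 (mod 2). t = 2×58×2 + 8×10×3 + 1×145×1 ≡ 37 (mod 290)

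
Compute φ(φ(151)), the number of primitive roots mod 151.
Number of primitive roots mod 151 = φ(150) = 40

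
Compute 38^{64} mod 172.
124

Using successive squaring:
Binary expansion of 64: 1000000
Powers of 38 mod 172 (each is the square of the previous):
  38^1 ≡ 38 (mod 172)
  38^2 ≡ 38² = 1444 ≡ 68 (mod 172)
  38^4 ≡ 68² = 4624 ≡ 152 (mod 172)
  38^8 ≡ 152² = 23104 ≡ 56 (mod 172)
  38^16 ≡ 56² = 3136 ≡ 40 (mod 172)
  38^32 ≡ 40² = 1600 ≡ 52 (mod 172)
  38^64 ≡ 52² = 2704 ≡ 124 (mod 172)
64 is a power of 2, so 38^64 is the last square: ≡ 124 (mod 172)
Result: 38^64 ≡ 124 (mod 172)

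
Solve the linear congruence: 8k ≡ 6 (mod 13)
4

Since gcd(8, 13) = 1 divides 6, a solution exists.
Multiply both sides by the inverse of 8 mod 13:
  8^(-1) mod 13 = 5
  x ≡ 5 × 6 ≡ 30 ≡ 4 (mod 13)
Verification: 8 × 4 = 32 = 2 × 13 + 6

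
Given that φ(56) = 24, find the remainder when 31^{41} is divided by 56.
By Euler: 31^{24} ≡ 1 (mod 56) since gcd(31, 56) = 1. 41 = 1×24 + 17. So 31^{41} ≡ 31^{17} ≡ 47 (mod 56)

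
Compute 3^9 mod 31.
9 = 8 + 1 (binary 1001). Repeated squaring mod 31: 3^1 ≡ 3; 3^2 ≡ 3² = 9 ≡ 9; 3^4 ≡ 9² = 81 ≡ 19; 3^8 ≡ 19² = 361 ≡ 20. Multiply: 3^9 = 3^8 × 3^1 ≡ 20 × 3 (mod 31): 20 × 3 = 60 ≡ 29. So 3^9 ≡ 29 (mod 31).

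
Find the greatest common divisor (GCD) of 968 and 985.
1

Using the Euclidean algorithm:
968 = 0 × 985 + 968
985 = 1 × 968 + 17
968 = 56 × 17 + 16
17 = 1 × 16 + 1
16 = 16 × 1 + 0

GCD(968, 985) = 1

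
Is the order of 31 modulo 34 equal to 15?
No, the actual order is 16, not 15.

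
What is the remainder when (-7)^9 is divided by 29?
(-7) ≡ 22 (mod 29). 9 = 8 + 1 (binary 1001). Repeated squaring mod 29: 22^1 ≡ 22; 22^2 ≡ 22² = 484 ≡ 20; 22^4 ≡ 20² = 400 ≡ 23; 22^8 ≡ 23² = 529 ≡ 7. Multiply: (-7)^9 ≡ 22^8 × 22^1 ≡ 7 × 22 (mod 29): 7 × 22 = 154 ≡ 9. So (-7)^9 ≡ 9 (mod 29).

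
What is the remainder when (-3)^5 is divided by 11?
(-3) ≡ 8 (mod 11). 5 = 4 + 1 (binary 101). Repeated squaring mod 11: 8^1 ≡ 8; 8^2 ≡ 8² = 64 ≡ 9; 8^4 ≡ 9² = 81 ≡ 4. Multiply: (-3)^5 ≡ 8^4 × 8^1 ≡ 4 × 8 (mod 11): 4 × 8 = 32 ≡ 10. So (-3)^5 ≡ 10 (mod 11).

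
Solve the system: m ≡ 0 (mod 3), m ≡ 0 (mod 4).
M = 3 × 4 = 12. M₁ = 4, y₁ ≡ 1 (mod 3). M₂ = 3, y₂ ≡ 3 (mod 4). m = 0×4×1 + 0×3×3 ≡ 0 (mod 12)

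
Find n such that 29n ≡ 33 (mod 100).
77

Since gcd(29, 100) = 1 divides 33, a solution exists.
Multiply both sides by the inverse of 29 mod 100:
  29^(-1) mod 100 = 69
  x ≡ 69 × 33 ≡ 2277 ≡ 77 (mod 100)
Verification: 29 × 77 = 2233 = 22 × 100 + 33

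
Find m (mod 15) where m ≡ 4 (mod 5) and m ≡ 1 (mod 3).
M = 5 × 3 = 15. M₁ = 3, y₁ ≡ 2 (mod 5). M₂ = 5, y₂ ≡ 2 (mod 3). m = 4×3×2 + 1×5×2 ≡ 4 (mod 15)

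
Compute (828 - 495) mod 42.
39

(828 - 495) = 333
333 mod 42 = 39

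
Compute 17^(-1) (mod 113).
20

Using Extended Euclidean Algorithm:
gcd(17, 113) = 1
Bezout coefficients: 17 × 20 + 113 × -3 = 1
So 17 × 20 ≡ 1 (mod 113)
The inverse is 20 mod 113 = 20
Verification: 17 × 20 = 340 = 3 × 113 + 1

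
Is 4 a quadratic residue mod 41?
By Euler's criterion: 4^{20} ≡ 1 (mod 41). Since this equals 1, 4 is a QR.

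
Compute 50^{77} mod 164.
132

Using successive squaring:
Binary expansion of 77: 1001101
Powers of 50 mod 164 (each is the square of the previous):
  50^1 ≡ 50 (mod 164)
  50^2 ≡ 50² = 2500 ≡ 40 (mod 164)
  50^4 ≡ 40² = 1600 ≡ 124 (mod 164)
  50^8 ≡ 124² = 15376 ≡ 124 (mod 164)
  50^16 ≡ 124² = 15376 ≡ 124 (mod 164)
  50^32 ≡ 124² = 15376 ≡ 124 (mod 164)
  50^64 ≡ 124² = 15376 ≡ 124 (mod 164)
77 = 64 + 8 + 4 + 1, so 50^77 = 50^64 × 50^8 × 50^4 × 50^1 ≡ 124 × 124 × 124 × 50 (mod 164)
Multiplying step by step:
  124 × 124 = 15376 ≡ 124 (mod 164)
  124 × 124 = 15376 ≡ 124 (mod 164)
  124 × 50 = 6200 ≡ 132 (mod 164)
Result: 50^77 ≡ 132 (mod 164)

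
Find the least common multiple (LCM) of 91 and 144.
13104

First find GCD(91, 144) using the Euclidean algorithm:
91 = 0 × 144 + 91
144 = 1 × 91 + 53
91 = 1 × 53 + 38
53 = 1 × 38 + 15
38 = 2 × 15 + 8
15 = 1 × 8 + 7
8 = 1 × 7 + 1
7 = 7 × 1 + 0
GCD(91, 144) = 1

LCM formula: LCM(a, b) = (a × b) / GCD(a, b)
LCM(91, 144) = (91 × 144) / 1
LCM(91, 144) = 13104 / 1
LCM(91, 144) = 13104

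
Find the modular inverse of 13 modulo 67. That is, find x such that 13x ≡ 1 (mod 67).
31

Using Extended Euclidean Algorithm:
gcd(13, 67) = 1
Bezout coefficients: 13 × 31 + 67 × -6 = 1
So 13 × 31 ≡ 1 (mod 67)
The inverse is 31 mod 67 = 31
Verification: 13 × 31 = 403 = 6 × 67 + 1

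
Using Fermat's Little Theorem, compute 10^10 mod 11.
By Fermat's Little Theorem, 10^{10} ≡ 1 (mod 11) since 11 is prime and gcd(10, 11) = 1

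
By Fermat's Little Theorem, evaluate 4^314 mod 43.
By Fermat: 4^{42} ≡ 1 (mod 43). 314 ≡ 20 (mod 42). So 4^{314} ≡ 4^{20} ≡ 11 (mod 43)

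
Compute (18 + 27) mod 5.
0

(18 + 27) = 45
45 mod 5 = 0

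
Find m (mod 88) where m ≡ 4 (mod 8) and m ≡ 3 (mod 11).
M = 8 × 11 = 88. M₁ = 11, y₁ ≡ 3 (mod 8). M₂ = 8, y₂ ≡ 7 (mod 11). m = 4×11×3 + 3×8×7 ≡ 36 (mod 88)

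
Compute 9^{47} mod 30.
9

Using successive squaring:
Binary expansion of 47: 101111
Powers of 9 mod 30 (each is the square of the previous):
  9^1 ≡ 9 (mod 30)
  9^2 ≡ 9² = 81 ≡ 21 (mod 30)
  9^4 ≡ 21² = 441 ≡ 21 (mod 30)
  9^8 ≡ 21² = 441 ≡ 21 (mod 30)
  9^16 ≡ 21² = 441 ≡ 21 (mod 30)
  9^32 ≡ 21² = 441 ≡ 21 (mod 30)
47 = 32 + 8 + 4 + 2 + 1, so 9^47 = 9^32 × 9^8 × 9^4 × 9^2 × 9^1 ≡ 21 × 21 × 21 × 21 × 9 (mod 30)
Multiplying step by step:
  21 × 21 = 441 ≡ 21 (mod 30)
  21 × 21 = 441 ≡ 21 (mod 30)
  21 × 21 = 441 ≡ 21 (mod 30)
  21 × 9 = 189 ≡ 9 (mod 30)
Result: 9^47 ≡ 9 (mod 30)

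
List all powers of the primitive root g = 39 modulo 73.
g^1, g^2, ..., g^{72} mod 73: {39, 61, 43, 71, 68, 24, 60, 4, 10, 25, 26, 65, 53, 23, 21, 16, 40, 27, 31, 41, 66, 19, 11, 64, 14, 35, 51, 18, 45, 3, 44, 37, 56, 67, 58, 72, 34, 12, 30, 2, 5, 49, 13, 69, 63, 48, 47, 8, 20, 50, 52, 57, 33, 46, 42, 32, 7, 54, 62, 9, 59, 38, 22, 55, 28, 70, 29, 36, 17, 6, 15, 1}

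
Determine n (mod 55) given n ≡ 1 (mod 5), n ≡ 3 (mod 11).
36

Using the Chinese Remainder Theorem:
M = product of moduli = 55
For equation 1: M_1 = 11, 11 ≡ 1 (mod 5), inverse of 11 mod 5 is 1 (check: 1 × 1 = 1 ≡ 1 (mod 5))
For equation 2: M_2 = 5, 5 ≡ 5 (mod 11), inverse of 5 mod 11 is 9 (check: 5 × 9 = 45 ≡ 1 (mod 11))
Combine: n ≡ Σ r_i×M_i×(M_i⁻¹ mod m_i) = 1×11×1 + 3×5×9 = 11 + 135 = 146
146 mod 55 = 36
n ≡ 36 (mod 55)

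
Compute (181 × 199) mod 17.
13

(181 × 199) = 36019
36019 mod 17 = 13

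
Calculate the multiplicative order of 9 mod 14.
Powers of 9 mod 14: 9^1≡9, 9^2≡11, 9^3≡1. Order = 3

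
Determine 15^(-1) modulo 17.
15^(-1) ≡ 8 (mod 17). Verification: 15 × 8 = 120 ≡ 1 (mod 17)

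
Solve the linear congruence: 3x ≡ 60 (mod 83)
20

Since gcd(3, 83) = 1 divides 60, a solution exists.
Multiply both sides by the inverse of 3 mod 83:
  3^(-1) mod 83 = 28
  x ≡ 28 × 60 ≡ 1680 ≡ 20 (mod 83)
Verification: 3 × 20 = 60 = 0 × 83 + 60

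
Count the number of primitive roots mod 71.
Number of primitive roots mod 71 = φ(70) = 24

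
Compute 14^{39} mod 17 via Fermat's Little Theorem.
6

By Fermat's Little Theorem, a^(p-1) ≡ 1 (mod p) for prime p and gcd(a, p) = 1
Here p = 17, so 14^16 ≡ 1 (mod 17)
We can reduce the exponent: 39 mod 16 = 7
So 14^39 ≡ 14^7 (mod 17)
Computing: 14^7 mod 17 = 6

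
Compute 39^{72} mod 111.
75

Using successive squaring:
Binary expansion of 72: 1001000
Powers of 39 mod 111 (each is the square of the previous):
  39^1 ≡ 39 (mod 111)
  39^2 ≡ 39² = 1521 ≡ 78 (mod 111)
  39^4 ≡ 78² = 6084 ≡ 90 (mod 111)
  39^8 ≡ 90² = 8100 ≡ 108 (mod 111)
  39^16 ≡ 108² = 11664 ≡ 9 (mod 111)
  39^32 ≡ 9² = 81 ≡ 81 (mod 111)
  39^64 ≡ 81² = 6561 ≡ 12 (mod 111)
72 = 64 + 8, so 39^72 = 39^64 × 39^8 ≡ 12 × 108 (mod 111)
Multiplying step by step:
  12 × 108 = 1296 ≡ 75 (mod 111)
Result: 39^72 ≡ 75 (mod 111)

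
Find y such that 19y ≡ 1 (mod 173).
19^(-1) ≡ 82 (mod 173). Verification: 19 × 82 = 1558 ≡ 1 (mod 173)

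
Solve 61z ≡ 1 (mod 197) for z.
61^(-1) ≡ 42 (mod 197). Verification: 61 × 42 = 2562 ≡ 1 (mod 197)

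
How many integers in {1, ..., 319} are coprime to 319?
280

Prime factorization: 319 = 11 × 29
Using the formula φ(n) = n × Π(1 - 1/p) for each prime factor p:
φ(319) = 319 × (1 - 1/11) × (1 - 1/29)
φ(319) = 280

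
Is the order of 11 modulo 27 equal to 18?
Yes, ord_27(11) = 18.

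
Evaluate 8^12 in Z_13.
Using Fermat: 8^{12} ≡ 1 (mod 13). 12 ≡ 0 (mod 12). So 8^{12} ≡ 8^{0} ≡ 1 (mod 13)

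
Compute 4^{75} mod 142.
30

Using successive squaring:
Binary expansion of 75: 1001011
Powers of 4 mod 142 (each is the square of the previous):
  4^1 ≡ 4 (mod 142)
  4^2 ≡ 4² = 16 ≡ 16 (mod 142)
  4^4 ≡ 16² = 256 ≡ 114 (mod 142)
  4^8 ≡ 114² = 12996 ≡ 74 (mod 142)
  4^16 ≡ 74² = 5476 ≡ 80 (mod 142)
  4^32 ≡ 80² = 6400 ≡ 10 (mod 142)
  4^64 ≡ 10² = 100 ≡ 100 (mod 142)
75 = 64 + 8 + 2 + 1, so 4^75 = 4^64 × 4^8 × 4^2 × 4^1 ≡ 100 × 74 × 16 × 4 (mod 142)
Multiplying step by step:
  100 × 74 = 7400 ≡ 16 (mod 142)
  16 × 16 = 256 ≡ 114 (mod 142)
  114 × 4 = 456 ≡ 30 (mod 142)
Result: 4^75 ≡ 30 (mod 142)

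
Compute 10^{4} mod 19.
6

Using successive squaring:
Binary expansion of 4: 100
Powers of 10 mod 19 (each is the square of the previous):
  10^1 ≡ 10 (mod 19)
  10^2 ≡ 10² = 100 ≡ 5 (mod 19)
  10^4 ≡ 5² = 25 ≡ 6 (mod 19)
4 is a power of 2, so 10^4 is the last square: ≡ 6 (mod 19)
Result: 10^4 ≡ 6 (mod 19)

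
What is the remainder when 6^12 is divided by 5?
Using Fermat: 6^{4} ≡ 1 (mod 5). 12 ≡ 0 (mod 4). So 6^{12} ≡ 6^{0} ≡ 1 (mod 5)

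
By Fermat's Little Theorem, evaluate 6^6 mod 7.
By Fermat's Little Theorem, 6^{6} ≡ 1 (mod 7) since 7 is prime and gcd(6, 7) = 1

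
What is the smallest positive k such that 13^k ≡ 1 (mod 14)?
Powers of 13 mod 14: 13^1≡13, 13^2≡1. Order = 2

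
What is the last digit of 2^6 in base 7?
6 = 4 + 2 (binary 110). Repeated squaring mod 7: 2^1 ≡ 2; 2^2 ≡ 2² = 4 ≡ 4; 2^4 ≡ 4² = 16 ≡ 2. Multiply: 2^6 = 2^4 × 2^2 ≡ 2 × 4 (mod 7): 2 × 4 = 8 ≡ 1. So 2^6 ≡ 1 (mod 7).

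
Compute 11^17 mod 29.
Using repeated squaring. 17 = 16 + 1 (binary 10001). Repeated squaring mod 29: 11^1 ≡ 11; 11^2 ≡ 11² = 121 ≡ 5; 11^4 ≡ 5² = 25 ≡ 25; 11^8 ≡ 25² = 625 ≡ 16; 11^16 ≡ 16² = 256 ≡ 24. Multiply: 11^17 = 11^16 × 11^1 ≡ 24 × 11 (mod 29): 24 × 11 = 264 ≡ 3. So 11^17 ≡ 3 (mod 29).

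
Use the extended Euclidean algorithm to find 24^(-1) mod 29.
Extended GCD: 24(-6) + 29(5) = 1. So 24^(-1) ≡ 23 ≡ 23 (mod 29). Verify: 24 × 23 = 552 ≡ 1 (mod 29)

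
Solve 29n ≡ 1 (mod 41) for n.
29^(-1) ≡ 17 (mod 41). Verification: 29 × 17 = 493 ≡ 1 (mod 41)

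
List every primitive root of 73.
Primitive roots mod 73: {5, 11, 13, 14, 15, 20, 26, 28, 29, 31, 33, 34, 39, 40, 42, 44, 45, 47, 53, 58, 59, 60, 62, 68}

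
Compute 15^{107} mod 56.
15

Using successive squaring:
Binary expansion of 107: 1101011
Powers of 15 mod 56 (each is the square of the previous):
  15^1 ≡ 15 (mod 56)
  15^2 ≡ 15² = 225 ≡ 1 (mod 56)
  15^4 ≡ 1² = 1 ≡ 1 (mod 56)
  15^8 ≡ 1² = 1 ≡ 1 (mod 56)
  15^16 ≡ 1² = 1 ≡ 1 (mod 56)
  15^32 ≡ 1² = 1 ≡ 1 (mod 56)
  15^64 ≡ 1² = 1 ≡ 1 (mod 56)
107 = 64 + 32 + 8 + 2 + 1, so 15^107 = 15^64 × 15^32 × 15^8 × 15^2 × 15^1 ≡ 1 × 1 × 1 × 1 × 15 (mod 56)
Multiplying step by step:
  1 × 1 = 1 ≡ 1 (mod 56)
  1 × 1 = 1 ≡ 1 (mod 56)
  1 × 1 = 1 ≡ 1 (mod 56)
  1 × 15 = 15 ≡ 15 (mod 56)
Result: 15^107 ≡ 15 (mod 56)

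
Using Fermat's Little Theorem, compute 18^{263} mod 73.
41

By Fermat's Little Theorem, a^(p-1) ≡ 1 (mod p) for prime p and gcd(a, p) = 1
Here p = 73, so 18^72 ≡ 1 (mod 73)
We can reduce the exponent: 263 mod 72 = 47
So 18^263 ≡ 18^47 (mod 73)
Computing: 18^47 mod 73 = 41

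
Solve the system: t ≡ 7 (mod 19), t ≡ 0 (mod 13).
M = 19 × 13 = 247. M₁ = 13, y₁ ≡ 3 (mod 19). M₂ = 19, y₂ ≡ 11 (mod 13). t = 7×13×3 + 0×19×11 ≡ 26 (mod 247)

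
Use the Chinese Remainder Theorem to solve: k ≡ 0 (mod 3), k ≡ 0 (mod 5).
M = 3 × 5 = 15. M₁ = 5, y₁ ≡ 2 (mod 3). M₂ = 3, y₂ ≡ 2 (mod 5). k = 0×5×2 + 0×3×2 ≡ 0 (mod 15)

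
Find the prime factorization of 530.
2 × 5 × 53

Divide by primes starting from smallest:
530 ÷ 2 = 265
265 ÷ 5 = 53
53 ÷ 53 = 1

530 = 2 × 5 × 53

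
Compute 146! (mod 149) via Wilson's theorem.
(148)! = (146)! × (147) × (148) ≡ -1 (mod 149). So (146)! ≡ -1 × [(148)(147)]^(-1) ≡ 74 (mod 149)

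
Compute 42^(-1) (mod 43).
42^(-1) ≡ 42 (mod 43). Verification: 42 × 42 = 1764 ≡ 1 (mod 43)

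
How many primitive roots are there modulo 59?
Number of primitive roots mod 59 = φ(58) = 28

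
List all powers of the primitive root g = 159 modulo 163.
g^1, g^2, ..., g^{162} mod 163: {159, 16, 99, 93, 117, 21, 79, 10, 123, 160, 12, 115, 29, 47, 138, 100, 89, 133, 120, 9, 127, 144, 76, 22, 75, 26, 59, 90, 129, 136, 108, 57, 98, 97, 101, 85, 149, 56, 102, 81, 2, 155, 32, 35, 23, 71, 42, 158, 20, 83, 157, 24, 67, 58, 94, 113, 37, 15, 103, 77, 18, 91, 125, 152, 44, 150, 52, 118, 17, 95, 109, 53, 114, 33, 31, 39, 7, 135, 112, 41, 162, 4, 147, 64, 70, 46, 142, 84, 153, 40, 3, 151, 48, 134, 116, 25, 63, 74, 30, 43, 154, 36, 19, 87, 141, 88, 137, 104, 73, 34, 27, 55, 106, 65, 66, 62, 78, 14, 107, 61, 82, 161, 8, 131, 128, 140, 92, 121, 5, 143, 80, 6, 139, 96, 105, 69, 50, 126, 148, 60, 86, 145, 72, 38, 11, 119, 13, 111, 45, 146, 68, 54, 110, 49, 130, 132, 124, 156, 28, 51, 122, 1}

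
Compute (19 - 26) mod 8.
1

(19 - 26) = -7
-7 mod 8 = 1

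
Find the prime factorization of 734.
2 × 367

Divide by primes starting from smallest:
734 ÷ 2 = 367
367 ÷ 367 = 1

734 = 2 × 367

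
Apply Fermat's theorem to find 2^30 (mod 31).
By Fermat's Little Theorem, 2^{30} ≡ 1 (mod 31) since 31 is prime and gcd(2, 31) = 1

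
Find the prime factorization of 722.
2 × 19^2

Divide by primes starting from smallest:
722 ÷ 2 = 361
361 ÷ 19 = 19
19 ÷ 19 = 1

722 = 2 × 19^2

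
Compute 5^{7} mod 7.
5

Using successive squaring:
Binary expansion of 7: 111
Powers of 5 mod 7 (each is the square of the previous):
  5^1 ≡ 5 (mod 7)
  5^2 ≡ 5² = 25 ≡ 4 (mod 7)
  5^4 ≡ 4² = 16 ≡ 2 (mod 7)
7 = 4 + 2 + 1, so 5^7 = 5^4 × 5^2 × 5^1 ≡ 2 × 4 × 5 (mod 7)
Multiplying step by step:
  2 × 4 = 8 ≡ 1 (mod 7)
  1 × 5 = 5 ≡ 5 (mod 7)
Result: 5^7 ≡ 5 (mod 7)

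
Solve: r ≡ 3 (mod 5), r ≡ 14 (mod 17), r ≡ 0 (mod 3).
M = 5 × 17 × 3 = 255. M₁ = 51, y₁ ≡ 1 (mod 5). M₂ = 15, y₂ ≡ 8 (mod 17). M₃ = 85, y₃ ≡ 1 (mod 3). r = 3×51×1 + 14×15×8 + 0×85×1 ≡ 48 (mod 255)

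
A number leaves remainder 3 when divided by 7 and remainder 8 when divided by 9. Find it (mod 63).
M = 7 × 9 = 63. M₁ = 9, y₁ ≡ 4 (mod 7). M₂ = 7, y₂ ≡ 4 (mod 9). x = 3×9×4 + 8×7×4 ≡ 17 (mod 63)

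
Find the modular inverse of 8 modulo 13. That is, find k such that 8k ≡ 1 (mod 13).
5

Using Extended Euclidean Algorithm:
gcd(8, 13) = 1
Bezout coefficients: 8 × 5 + 13 × -3 = 1
So 8 × 5 ≡ 1 (mod 13)
The inverse is 5 mod 13 = 5
Verification: 8 × 5 = 40 = 3 × 13 + 1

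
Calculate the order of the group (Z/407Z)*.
360

Prime factorization: 407 = 11 × 37
Using the formula φ(n) = n × Π(1 - 1/p) for each prime factor p:
φ(407) = 407 × (1 - 1/11) × (1 - 1/37)
φ(407) = 360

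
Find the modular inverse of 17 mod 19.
17^(-1) ≡ 9 (mod 19). Verification: 17 × 9 = 153 ≡ 1 (mod 19)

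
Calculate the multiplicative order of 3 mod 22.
Powers of 3 mod 22: 3^1≡3, 3^2≡9, 3^3≡5, 3^4≡15, 3^5≡1. Order = 5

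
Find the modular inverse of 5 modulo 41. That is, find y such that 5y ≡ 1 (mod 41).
33

Using Extended Euclidean Algorithm:
gcd(5, 41) = 1
Bezout coefficients: 5 × -8 + 41 × 1 = 1
So 5 × -8 ≡ 1 (mod 41)
The inverse is -8 mod 41 = 33
Verification: 5 × 33 = 165 = 4 × 41 + 1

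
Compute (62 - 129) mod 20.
13

(62 - 129) = -67
-67 mod 20 = 13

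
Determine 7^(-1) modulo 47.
7^(-1) ≡ 27 (mod 47). Verification: 7 × 27 = 189 ≡ 1 (mod 47)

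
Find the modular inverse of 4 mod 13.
4^(-1) ≡ 10 (mod 13). Verification: 4 × 10 = 40 ≡ 1 (mod 13)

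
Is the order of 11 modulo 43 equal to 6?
No, the actual order is 7, not 6.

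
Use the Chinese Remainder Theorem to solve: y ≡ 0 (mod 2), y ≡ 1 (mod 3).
M = 2 × 3 = 6. M₁ = 3, y₁ ≡ 1 (mod 2). M₂ = 2, y₂ ≡ 2 (mod 3). y = 0×3×1 + 1×2×2 ≡ 4 (mod 6)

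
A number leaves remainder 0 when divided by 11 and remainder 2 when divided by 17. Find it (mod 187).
M = 11 × 17 = 187. M₁ = 17, y₁ ≡ 2 (mod 11). M₂ = 11, y₂ ≡ 14 (mod 17). m = 0×17×2 + 2×11×14 ≡ 121 (mod 187)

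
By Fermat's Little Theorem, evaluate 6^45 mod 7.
By Fermat: 6^{6} ≡ 1 (mod 7). 45 = 7×6 + 3. So 6^{45} ≡ 6^{3} ≡ 6 (mod 7)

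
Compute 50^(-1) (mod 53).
35

Using Extended Euclidean Algorithm:
gcd(50, 53) = 1
Bezout coefficients: 50 × -18 + 53 × 17 = 1
So 50 × -18 ≡ 1 (mod 53)
The inverse is -18 mod 53 = 35
Verification: 50 × 35 = 1750 = 33 × 53 + 1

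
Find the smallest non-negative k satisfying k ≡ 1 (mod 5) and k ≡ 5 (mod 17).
M = 5 × 17 = 85. M₁ = 17, y₁ ≡ 3 (mod 5). M₂ = 5, y₂ ≡ 7 (mod 17). k = 1×17×3 + 5×5×7 ≡ 56 (mod 85)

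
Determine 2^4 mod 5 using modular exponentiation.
4 = 4 (binary 100). Repeated squaring mod 5: 2^1 ≡ 2; 2^2 ≡ 2² = 4 ≡ 4; 2^4 ≡ 4² = 16 ≡ 1. So 2^4 ≡ 1 (mod 5).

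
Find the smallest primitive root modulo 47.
5

A primitive root g modulo p has order p-1 = 46
Prime divisors of 46: [2, 23]
g is a primitive root iff g^(46/q) ≢ 1 (mod 47) for each prime divisor q
Testing small values:
  g = 2: 2^23 ≡ 1, 2^2 ≡ 4 (mod 47) → 2^23 ≡ 1, not primitive root
  g = 3: 3^23 ≡ 1, 3^2 ≡ 9 (mod 47) → 3^23 ≡ 1, not primitive root
  g = 4: 4^23 ≡ 1, 4^2 ≡ 16 (mod 47) → 4^23 ≡ 1, not primitive root
  g = 5: 5^23 ≡ 46, 5^2 ≡ 25 (mod 47) → none is 1, primitive root!
The smallest primitive root is 5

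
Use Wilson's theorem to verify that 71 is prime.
(70)! mod 71 = 70. Since this equals -1 (mod 71), Wilson confirms 71 is prime.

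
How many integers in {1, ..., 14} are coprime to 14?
6

Prime factorization: 14 = 2 × 7
Using the formula φ(n) = n × Π(1 - 1/p) for each prime factor p:
φ(14) = 14 × (1 - 1/2) × (1 - 1/7)
φ(14) = 6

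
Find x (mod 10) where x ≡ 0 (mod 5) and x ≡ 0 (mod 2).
M = 5 × 2 = 10. M₁ = 2, y₁ ≡ 3 (mod 5). M₂ = 5, y₂ ≡ 1 (mod 2). x = 0×2×3 + 0×5×1 ≡ 0 (mod 10)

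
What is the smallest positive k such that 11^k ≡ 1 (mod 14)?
Powers of 11 mod 14: 11^1≡11, 11^2≡9, 11^3≡1. Order = 3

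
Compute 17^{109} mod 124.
117

Using successive squaring:
Binary expansion of 109: 1101101
Powers of 17 mod 124 (each is the square of the previous):
  17^1 ≡ 17 (mod 124)
  17^2 ≡ 17² = 289 ≡ 41 (mod 124)
  17^4 ≡ 41² = 1681 ≡ 69 (mod 124)
  17^8 ≡ 69² = 4761 ≡ 49 (mod 124)
  17^16 ≡ 49² = 2401 ≡ 45 (mod 124)
  17^32 ≡ 45² = 2025 ≡ 41 (mod 124)
  17^64 ≡ 41² = 1681 ≡ 69 (mod 124)
109 = 64 + 32 + 8 + 4 + 1, so 17^109 = 17^64 × 17^32 × 17^8 × 17^4 × 17^1 ≡ 69 × 41 × 49 × 69 × 17 (mod 124)
Multiplying step by step:
  69 × 41 = 2829 ≡ 101 (mod 124)
  101 × 49 = 4949 ≡ 113 (mod 124)
  113 × 69 = 7797 ≡ 109 (mod 124)
  109 × 17 = 1853 ≡ 117 (mod 124)
Result: 17^109 ≡ 117 (mod 124)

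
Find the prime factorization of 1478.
2 × 739

Divide by primes starting from smallest:
1478 ÷ 2 = 739
739 ÷ 739 = 1

1478 = 2 × 739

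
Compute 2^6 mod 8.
6 = 4 + 2 (binary 110). Repeated squaring mod 8: 2^1 ≡ 2; 2^2 ≡ 2² = 4 ≡ 4; 2^4 ≡ 4² = 16 ≡ 0. Multiply: 2^6 = 2^4 × 2^2 ≡ 0 × 4 (mod 8): 0 × 4 = 0 ≡ 0. So 2^6 ≡ 0 (mod 8).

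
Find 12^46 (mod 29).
Using Fermat: 12^{28} ≡ 1 (mod 29). 46 ≡ 18 (mod 28). So 12^{46} ≡ 12^{18} ≡ 28 (mod 29)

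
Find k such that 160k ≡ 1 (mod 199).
160^(-1) ≡ 51 (mod 199). Verification: 160 × 51 = 8160 ≡ 1 (mod 199)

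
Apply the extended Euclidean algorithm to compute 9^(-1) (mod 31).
Extended GCD: 9(7) + 31(-2) = 1. So 9^(-1) ≡ 7 ≡ 7 (mod 31). Verify: 9 × 7 = 63 ≡ 1 (mod 31)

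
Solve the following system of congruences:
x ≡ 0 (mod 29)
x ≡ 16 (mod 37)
1015

Using the Chinese Remainder Theorem:
M = product of moduli = 1073
For equation 1: M_1 = 37, 37 ≡ 8 (mod 29), inverse of 37 mod 29 is 11 (check: 8 × 11 = 88 ≡ 1 (mod 29))
For equation 2: M_2 = 29, 29 ≡ 29 (mod 37), inverse of 29 mod 37 is 23 (check: 29 × 23 = 667 ≡ 1 (mod 37))
Combine: x ≡ Σ r_i×M_i×(M_i⁻¹ mod m_i) = 0×37×11 + 16×29×23 = 0 + 10672 = 10672
10672 mod 1073 = 1015
x ≡ 1015 (mod 1073)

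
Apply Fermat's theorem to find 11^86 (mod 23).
By Fermat: 11^{22} ≡ 1 (mod 23). 86 = 3×22 + 20. So 11^{86} ≡ 11^{20} ≡ 4 (mod 23)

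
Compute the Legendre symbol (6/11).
(6/11) = 6^{5} mod 11 = -1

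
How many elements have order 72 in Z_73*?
Number of primitive roots mod 73 = φ(72) = 24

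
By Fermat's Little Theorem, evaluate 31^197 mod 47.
By Fermat: 31^{46} ≡ 1 (mod 47). 197 = 4×46 + 13. So 31^{197} ≡ 31^{13} ≡ 30 (mod 47)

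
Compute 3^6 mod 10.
6 = 4 + 2 (binary 110). Repeated squaring mod 10: 3^1 ≡ 3; 3^2 ≡ 3² = 9 ≡ 9; 3^4 ≡ 9² = 81 ≡ 1. Multiply: 3^6 = 3^4 × 3^2 ≡ 1 × 9 (mod 10): 1 × 9 = 9 ≡ 9. So 3^6 ≡ 9 (mod 10).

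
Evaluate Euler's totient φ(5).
4

Prime factorization: 5 = 5
Using the formula φ(n) = n × Π(1 - 1/p) for each prime factor p:
φ(5) = 5 × (1 - 1/5)
φ(5) = 4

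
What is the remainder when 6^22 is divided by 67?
Using repeated squaring. 22 = 16 + 4 + 2 (binary 10110). Repeated squaring mod 67: 6^1 ≡ 6; 6^2 ≡ 6² = 36 ≡ 36; 6^4 ≡ 36² = 1296 ≡ 23; 6^8 ≡ 23² = 529 ≡ 60; 6^16 ≡ 60² = 3600 ≡ 49. Multiply: 6^22 = 6^16 × 6^4 × 6^2 ≡ 49 × 23 × 36 (mod 67): 49 × 23 = 1127 ≡ 55; 55 × 36 = 1980 ≡ 37. So 6^22 ≡ 37 (mod 67).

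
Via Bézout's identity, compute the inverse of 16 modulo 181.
Extended GCD: 16(34) + 181(-3) = 1. So 16^(-1) ≡ 34 ≡ 34 (mod 181). Verify: 16 × 34 = 544 ≡ 1 (mod 181)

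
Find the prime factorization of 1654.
2 × 827

Divide by primes starting from smallest:
1654 ÷ 2 = 827
827 ÷ 827 = 1

1654 = 2 × 827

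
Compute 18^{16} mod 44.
4

Using successive squaring:
Binary expansion of 16: 10000
Powers of 18 mod 44 (each is the square of the previous):
  18^1 ≡ 18 (mod 44)
  18^2 ≡ 18² = 324 ≡ 16 (mod 44)
  18^4 ≡ 16² = 256 ≡ 36 (mod 44)
  18^8 ≡ 36² = 1296 ≡ 20 (mod 44)
  18^16 ≡ 20² = 400 ≡ 4 (mod 44)
16 is a power of 2, so 18^16 is the last square: ≡ 4 (mod 44)
Result: 18^16 ≡ 4 (mod 44)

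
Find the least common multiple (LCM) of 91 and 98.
1274

First find GCD(91, 98) using the Euclidean algorithm:
91 = 0 × 98 + 91
98 = 1 × 91 + 7
91 = 13 × 7 + 0
GCD(91, 98) = 7

LCM formula: LCM(a, b) = (a × b) / GCD(a, b)
LCM(91, 98) = (91 × 98) / 7
LCM(91, 98) = 8918 / 7
LCM(91, 98) = 1274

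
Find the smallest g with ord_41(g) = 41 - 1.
p - 1 = 40 has prime divisors 2, 5. h is a primitive root mod 41 iff h^(40/q) ≢ 1 (mod 41) for each such q.
h = 2: 2^20 ≡ 1, 2^8 ≡ 10 (mod 41); 2^20 ≡ 1, so not a primitive root.
h = 3: 3^20 ≡ 40, 3^8 ≡ 1 (mod 41); 3^8 ≡ 1, so not a primitive root.
h = 4: 4^20 ≡ 1, 4^8 ≡ 18 (mod 41); 4^20 ≡ 1, so not a primitive root.
h = 5: 5^20 ≡ 1, 5^8 ≡ 18 (mod 41); 5^20 ≡ 1, so not a primitive root.
h = 6: 6^20 ≡ 40, 6^8 ≡ 10 (mod 41); none is 1, so 6 has order 40 and is a primitive root.
The smallest primitive root mod 41 is g = 6.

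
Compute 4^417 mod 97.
Using Fermat: 4^{96} ≡ 1 (mod 97). 417 ≡ 33 (mod 96). So 4^{417} ≡ 4^{33} ≡ 50 (mod 97)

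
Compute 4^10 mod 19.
10 = 8 + 2 (binary 1010). Repeated squaring mod 19: 4^1 ≡ 4; 4^2 ≡ 4² = 16 ≡ 16; 4^4 ≡ 16² = 256 ≡ 9; 4^8 ≡ 9² = 81 ≡ 5. Multiply: 4^10 = 4^8 × 4^2 ≡ 5 × 16 (mod 19): 5 × 16 = 80 ≡ 4. So 4^10 ≡ 4 (mod 19).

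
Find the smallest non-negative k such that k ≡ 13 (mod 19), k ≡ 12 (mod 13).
51

Using the Chinese Remainder Theorem:
M = product of moduli = 247
For equation 1: M_1 = 13, 13 ≡ 13 (mod 19), inverse of 13 mod 19 is 3 (check: 13 × 3 = 39 ≡ 1 (mod 19))
For equation 2: M_2 = 19, 19 ≡ 6 (mod 13), inverse of 19 mod 13 is 11 (check: 6 × 11 = 66 ≡ 1 (mod 13))
Combine: k ≡ Σ r_i×M_i×(M_i⁻¹ mod m_i) = 13×13×3 + 12×19×11 = 507 + 2508 = 3015
3015 mod 247 = 51
k ≡ 51 (mod 247)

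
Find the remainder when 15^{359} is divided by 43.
By Fermat: 15^{42} ≡ 1 (mod 43). 359 = 8×42 + 23. So 15^{359} ≡ 15^{23} ≡ 10 (mod 43)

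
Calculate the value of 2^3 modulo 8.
3 = 2 + 1 (binary 11). Repeated squaring mod 8: 2^1 ≡ 2; 2^2 ≡ 2² = 4 ≡ 4. Multiply: 2^3 = 2^2 × 2^1 ≡ 4 × 2 (mod 8): 4 × 2 = 8 ≡ 0. So 2^3 ≡ 0 (mod 8).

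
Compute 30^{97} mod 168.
72

Using successive squaring:
Binary expansion of 97: 1100001
Powers of 30 mod 168 (each is the square of the previous):
  30^1 ≡ 30 (mod 168)
  30^2 ≡ 30² = 900 ≡ 60 (mod 168)
  30^4 ≡ 60² = 3600 ≡ 72 (mod 168)
  30^8 ≡ 72² = 5184 ≡ 144 (mod 168)
  30^16 ≡ 144² = 20736 ≡ 72 (mod 168)
  30^32 ≡ 72² = 5184 ≡ 144 (mod 168)
  30^64 ≡ 144² = 20736 ≡ 72 (mod 168)
97 = 64 + 32 + 1, so 30^97 = 30^64 × 30^32 × 30^1 ≡ 72 × 144 × 30 (mod 168)
Multiplying step by step:
  72 × 144 = 10368 ≡ 120 (mod 168)
  120 × 30 = 3600 ≡ 72 (mod 168)
Result: 30^97 ≡ 72 (mod 168)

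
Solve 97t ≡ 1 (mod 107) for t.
97^(-1) ≡ 32 (mod 107). Verification: 97 × 32 = 3104 ≡ 1 (mod 107)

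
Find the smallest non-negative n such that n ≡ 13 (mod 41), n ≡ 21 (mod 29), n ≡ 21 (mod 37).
36503

Using the Chinese Remainder Theorem:
M = product of moduli = 43993
For equation 1: M_1 = 1073, 1073 ≡ 7 (mod 41), inverse of 1073 mod 41 is 6 (check: 7 × 6 = 42 ≡ 1 (mod 41))
For equation 2: M_2 = 1517, 1517 ≡ 9 (mod 29), inverse of 1517 mod 29 is 13 (check: 9 × 13 = 117 ≡ 1 (mod 29))
For equation 3: M_3 = 1189, 1189 ≡ 5 (mod 37), inverse of 1189 mod 37 is 15 (check: 5 × 15 = 75 ≡ 1 (mod 37))
Combine: n ≡ Σ r_i×M_i×(M_i⁻¹ mod m_i) = 13×1073×6 + 21×1517×13 + 21×1189×15 = 83694 + 414141 + 374535 = 872370
872370 mod 43993 = 36503
n ≡ 36503 (mod 43993)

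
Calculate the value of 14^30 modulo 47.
Using repeated squaring. 30 = 16 + 8 + 4 + 2 (binary 11110). Repeated squaring mod 47: 14^1 ≡ 14; 14^2 ≡ 14² = 196 ≡ 8; 14^4 ≡ 8² = 64 ≡ 17; 14^8 ≡ 17² = 289 ≡ 7; 14^16 ≡ 7² = 49 ≡ 2. Multiply: 14^30 = 14^16 × 14^8 × 14^4 × 14^2 ≡ 2 × 7 × 17 × 8 (mod 47): 2 × 7 = 14 ≡ 14; 14 × 17 = 238 ≡ 3; 3 × 8 = 24 ≡ 24. So 14^30 ≡ 24 (mod 47).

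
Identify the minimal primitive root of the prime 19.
p - 1 = 18 has prime divisors 2, 3. h is a primitive root mod 19 iff h^(18/q) ≢ 1 (mod 19) for each such q.
h = 2: 2^9 ≡ 18, 2^6 ≡ 7 (mod 19); none is 1, so 2 has order 18 and is a primitive root.
The smallest primitive root mod 19 is g = 2.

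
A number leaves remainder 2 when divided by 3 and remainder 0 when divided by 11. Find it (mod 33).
M = 3 × 11 = 33. M₁ = 11, y₁ ≡ 2 (mod 3). M₂ = 3, y₂ ≡ 4 (mod 11). x = 2×11×2 + 0×3×4 ≡ 11 (mod 33)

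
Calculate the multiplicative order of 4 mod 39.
Powers of 4 mod 39: 4^1≡4, 4^2≡16, 4^3≡25, 4^4≡22, 4^5≡10, 4^6≡1. Order = 6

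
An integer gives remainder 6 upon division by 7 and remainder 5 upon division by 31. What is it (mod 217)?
M = 7 × 31 = 217. M₁ = 31, y₁ ≡ 5 (mod 7). M₂ = 7, y₂ ≡ 9 (mod 31). m = 6×31×5 + 5×7×9 ≡ 160 (mod 217). The smallest positive such number is 160.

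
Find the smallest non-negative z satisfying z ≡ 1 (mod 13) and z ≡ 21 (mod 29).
M = 13 × 29 = 377. M₁ = 29, y₁ ≡ 9 (mod 13). M₂ = 13, y₂ ≡ 9 (mod 29). z = 1×29×9 + 21×13×9 ≡ 79 (mod 377)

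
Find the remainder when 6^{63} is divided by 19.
By Fermat: 6^{18} ≡ 1 (mod 19). 63 = 3×18 + 9. So 6^{63} ≡ 6^{9} ≡ 1 (mod 19)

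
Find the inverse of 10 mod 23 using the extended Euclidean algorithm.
Extended GCD: 10(7) + 23(-3) = 1. So 10^(-1) ≡ 7 ≡ 7 (mod 23). Verify: 10 × 7 = 70 ≡ 1 (mod 23)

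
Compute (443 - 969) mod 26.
20

(443 - 969) = -526
-526 mod 26 = 20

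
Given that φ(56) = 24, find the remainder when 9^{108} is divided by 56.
By Euler: 9^{24} ≡ 1 (mod 56) since gcd(9, 56) = 1. 108 = 4×24 + 12. So 9^{108} ≡ 9^{12} ≡ 1 (mod 56)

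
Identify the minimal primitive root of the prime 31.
p - 1 = 30 has prime divisors 2, 3, 5. h is a primitive root mod 31 iff h^(30/q) ≢ 1 (mod 31) for each such q.
h = 2: 2^15 ≡ 1, 2^10 ≡ 1, 2^6 ≡ 2 (mod 31); 2^15 ≡ 1, so not a primitive root.
h = 3: 3^15 ≡ 30, 3^10 ≡ 25, 3^6 ≡ 16 (mod 31); none is 1, so 3 has order 30 and is a primitive root.
The smallest primitive root mod 31 is g = 3.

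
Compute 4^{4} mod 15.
1

Using successive squaring:
Binary expansion of 4: 100
Powers of 4 mod 15 (each is the square of the previous):
  4^1 ≡ 4 (mod 15)
  4^2 ≡ 4² = 16 ≡ 1 (mod 15)
  4^4 ≡ 1² = 1 ≡ 1 (mod 15)
4 is a power of 2, so 4^4 is the last square: ≡ 1 (mod 15)
Result: 4^4 ≡ 1 (mod 15)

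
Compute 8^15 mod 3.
Using Fermat: 8^{2} ≡ 1 (mod 3). 15 ≡ 1 (mod 2). So 8^{15} ≡ 8^{1} ≡ 2 (mod 3)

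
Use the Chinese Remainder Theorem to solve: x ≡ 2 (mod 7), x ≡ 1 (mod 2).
9

Using the Chinese Remainder Theorem:
M = product of moduli = 14
For equation 1: M_1 = 2, 2 ≡ 2 (mod 7), inverse of 2 mod 7 is 4 (check: 2 × 4 = 8 ≡ 1 (mod 7))
For equation 2: M_2 = 7, 7 ≡ 1 (mod 2), inverse of 7 mod 2 is 1 (check: 1 × 1 = 1 ≡ 1 (mod 2))
Combine: x ≡ Σ r_i×M_i×(M_i⁻¹ mod m_i) = 2×2×4 + 1×7×1 = 16 + 7 = 23
23 mod 14 = 9
x ≡ 9 (mod 14)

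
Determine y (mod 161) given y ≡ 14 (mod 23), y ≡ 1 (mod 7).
106

Using the Chinese Remainder Theorem:
M = product of moduli = 161
For equation 1: M_1 = 7, 7 ≡ 7 (mod 23), inverse of 7 mod 23 is 10 (check: 7 × 10 = 70 ≡ 1 (mod 23))
For equation 2: M_2 = 23, 23 ≡ 2 (mod 7), inverse of 23 mod 7 is 4 (check: 2 × 4 = 8 ≡ 1 (mod 7))
Combine: y ≡ Σ r_i×M_i×(M_i⁻¹ mod m_i) = 14×7×10 + 1×23×4 = 980 + 92 = 1072
1072 mod 161 = 106
y ≡ 106 (mod 161)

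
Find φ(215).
168

Prime factorization: 215 = 5 × 43
Using the formula φ(n) = n × Π(1 - 1/p) for each prime factor p:
φ(215) = 215 × (1 - 1/5) × (1 - 1/43)
φ(215) = 168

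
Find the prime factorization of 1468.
2^2 × 367

Divide by primes starting from smallest:
1468 ÷ 2 = 734
734 ÷ 2 = 367
367 ÷ 367 = 1

1468 = 2^2 × 367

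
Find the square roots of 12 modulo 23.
The square roots of 12 mod 23 are 9 and 14. Verify: 9² = 81 ≡ 12 (mod 23)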